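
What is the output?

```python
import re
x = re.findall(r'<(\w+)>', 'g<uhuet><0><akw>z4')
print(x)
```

['uhuet', '0', 'akw']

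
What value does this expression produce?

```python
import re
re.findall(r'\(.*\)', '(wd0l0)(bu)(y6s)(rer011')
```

With no groups in the pattern, `findall` gives back each whole match — 1 here.

['(wd0l0)(bu)(y6s)']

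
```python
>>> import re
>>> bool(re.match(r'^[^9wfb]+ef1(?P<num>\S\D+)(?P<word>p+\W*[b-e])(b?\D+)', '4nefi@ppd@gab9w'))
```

False

`re.match` won't scan ahead — the pattern has to work from the very first character.
Here the pattern fails at index 0, so the call returns None, and `bool(None)` is False.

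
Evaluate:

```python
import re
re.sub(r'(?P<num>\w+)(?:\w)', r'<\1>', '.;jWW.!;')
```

Pattern: one or more of a word character (captured as 'num'); then a word character (non-capturing group).
Each match is replaced using the text its own group 1 captured.

'.;<jW>.!;'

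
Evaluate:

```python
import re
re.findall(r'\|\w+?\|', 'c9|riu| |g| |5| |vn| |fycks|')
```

No capturing groups, so `findall` returns the 5 full match strings.

['|riu|', '|g|', '|5|', '|vn|', '|fycks|']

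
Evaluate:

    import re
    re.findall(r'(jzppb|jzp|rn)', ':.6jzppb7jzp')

The regex engine tests alternatives in the order written; an earlier branch that matches wins even if a later one would match more.
Matches: at [3:8] match 'jzppb', group 1 = 'jzppb'; at [9:12] match 'jzp', group 1 = 'jzp'.
Because there's exactly one group, `findall` drops the full match and keeps group 1 from each hit.

['jzppb', 'jzp']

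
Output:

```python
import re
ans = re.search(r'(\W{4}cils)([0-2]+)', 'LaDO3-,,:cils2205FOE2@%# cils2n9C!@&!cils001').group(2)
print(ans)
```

The match spans [5:16] → '-,,:cils220'.
Captured: group 1 = '-,,:cils', group 2 = '220'.

220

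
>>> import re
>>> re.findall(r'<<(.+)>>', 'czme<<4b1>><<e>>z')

Scanning left to right: at [4:16] match '<<4b1>><<e>>', group 1 = '4b1>><<e'.
With a single group, `findall` returns only what that group captured — 1 item.

['4b1>><<e']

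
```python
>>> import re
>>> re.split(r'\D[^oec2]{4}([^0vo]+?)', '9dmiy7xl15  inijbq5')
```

['9', 'x', '', 'i', '', '5', '']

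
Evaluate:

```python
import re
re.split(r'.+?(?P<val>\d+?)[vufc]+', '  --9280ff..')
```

Because the quantifier is non-greedy, it stops expanding at the earliest point where the rest of the pattern can succeed.
With a capturing group present, the delimiter's captured portion is kept in the result list.

['', '9280', '..']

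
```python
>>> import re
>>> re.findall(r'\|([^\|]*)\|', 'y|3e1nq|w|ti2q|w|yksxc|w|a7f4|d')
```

['3e1nq', 'ti2q', 'yksxc', 'a7f4']

Scanning left to right: at [1:8] match '|3e1nq|', group 1 = '3e1nq'; at [9:15] match '|ti2q|', group 1 = 'ti2q'; at [16:23] match '|yksxc|', group 1 = 'yksxc'; at [24:30] match '|a7f4|', group 1 = 'a7f4'.
One capturing group, so `findall` returns just the captured substring from each match — 4 in all.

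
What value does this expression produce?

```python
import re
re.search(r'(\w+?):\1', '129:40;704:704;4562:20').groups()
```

('704',)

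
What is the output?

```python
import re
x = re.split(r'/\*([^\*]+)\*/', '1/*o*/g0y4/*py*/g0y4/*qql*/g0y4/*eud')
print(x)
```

Because the pattern has a capturing group, `split` also inserts each captured text between the pieces.

['1', 'o', 'g0y4', 'py', 'g0y4', 'qql', 'g0y4/*eud']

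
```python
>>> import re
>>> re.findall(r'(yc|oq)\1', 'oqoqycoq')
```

['oq']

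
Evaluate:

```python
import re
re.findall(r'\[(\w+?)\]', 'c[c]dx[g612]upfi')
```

Matches: at [1:4] match '[c]', group 1 = 'c'; at [6:12] match '[g612]', group 1 = 'g612'.
With a single group, `findall` returns only what that group captured — 2 items.

['c', 'g612']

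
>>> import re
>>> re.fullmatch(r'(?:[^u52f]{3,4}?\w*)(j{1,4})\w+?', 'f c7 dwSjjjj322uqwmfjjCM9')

Pattern: 3 to 4 of any character except [u52f] (lazy), then zero or more of a word character (non-capturing group); then 1 to 4 of a literal 'j' (captured); then one or more of a word character (lazy).
`fullmatch` succeeds only if the pattern covers the string from start to end.
Here there's no way to consume every character, so the call returns None.

None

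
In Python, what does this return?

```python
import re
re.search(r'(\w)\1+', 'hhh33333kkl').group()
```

`\1` is not a pattern — it's the concrete string captured by group 1, re-applied verbatim.
The match spans [0:3] → 'hhh'.

'hhh'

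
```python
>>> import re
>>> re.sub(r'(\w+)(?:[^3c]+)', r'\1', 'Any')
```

This matches one or more of a word character (captured); then one or more of any character except [3c] (non-capturing group).
`\1` in the replacement pulls in group 1's text for each match.

'An'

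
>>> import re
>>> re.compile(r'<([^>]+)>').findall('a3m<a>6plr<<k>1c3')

['a', '<k']

Scanning left to right: at [3:6] match '<a>', group 1 = 'a'; at [10:14] match '<<k>', group 1 = '<k'.
`findall` collects group 1 from each match (2 total).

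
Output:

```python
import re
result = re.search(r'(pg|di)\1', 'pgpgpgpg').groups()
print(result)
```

('pg',)

The match spans [0:4] → 'pgpg'.
Captured: group 1 = 'pg'.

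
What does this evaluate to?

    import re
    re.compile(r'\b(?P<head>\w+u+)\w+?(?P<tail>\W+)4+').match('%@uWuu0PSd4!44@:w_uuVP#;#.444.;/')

`re.match` won't scan ahead — the pattern has to work from the very first character.
Here position 0 doesn't satisfy it, so the call returns None.

None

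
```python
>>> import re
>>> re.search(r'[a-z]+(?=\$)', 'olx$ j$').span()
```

The `(?=…)`/`(?<=…)` assertion just peeks at neighbouring text; it doesn't advance the match position.
The match spans [0:3] → 'olx'.

(0, 3)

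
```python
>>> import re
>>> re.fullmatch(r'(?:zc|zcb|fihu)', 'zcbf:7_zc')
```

`fullmatch` succeeds only if the pattern covers the string from start to end.
Here the pattern can't cover the whole string, so the call returns None.

None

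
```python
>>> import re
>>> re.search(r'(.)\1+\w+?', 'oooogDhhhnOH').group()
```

The backreference `\1` re-matches whatever the first group consumed, character for character.
`re.search` tries every starting position until one works.
The match spans [0:5] → 'oooog'.
Captured: group 1 = 'o'.

'oooog'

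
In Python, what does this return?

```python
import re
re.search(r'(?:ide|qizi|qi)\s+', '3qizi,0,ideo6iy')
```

None

Unlike `match`, `search` isn't anchored — it looks for the pattern anywhere in the string.
Here the pattern never matches, so the call returns None.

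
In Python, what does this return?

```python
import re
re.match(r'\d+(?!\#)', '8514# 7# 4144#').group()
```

'851'

The negative lookaround is zero-width — it rules out positions where the adjacent text would match, without consuming anything.
`match` is anchored at position 0; if the pattern doesn't fit there, it returns None.
The match spans [0:3] → '851'.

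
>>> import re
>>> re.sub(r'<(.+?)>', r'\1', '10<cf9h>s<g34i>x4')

'10cf9hsg34ix4'

A non-greedy quantifier consumes as few characters as it can — just enough that the remainder of the pattern still matches from where it stops; whatever follows it matches normally.
`\1` in the replacement pulls in group 1's text for each match.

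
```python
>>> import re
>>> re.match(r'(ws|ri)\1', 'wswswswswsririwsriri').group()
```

The backreference `\1` re-matches whatever the first group consumed, character for character.
With `match`, the pattern is implicitly anchored at the beginning.
The match spans [0:4] → 'wsws'.
Captured: group 1 = 'ws'.

'wsws'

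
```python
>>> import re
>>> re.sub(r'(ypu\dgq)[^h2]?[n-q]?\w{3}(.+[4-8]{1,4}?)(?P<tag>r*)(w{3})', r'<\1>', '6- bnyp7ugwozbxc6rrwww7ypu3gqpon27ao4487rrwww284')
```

'6- bnyp7ugwozbxc6rrwww7<ypu3gq>284'

This matches the literal 'ypu', then a digit, then the literal 'gq' (captured); then optionally any character except [h2], then optionally a character in [n-q], then exactly 3 of a word character; then one or more of any character, then 1 to 4 of a character in [4-8] (lazy) (captured); then zero or more of a literal 'r' (captured as 'tag'); then exactly 3 of a literal 'w' (captured).
Matches: at [23:45] → 'ypu3gqpon27ao4487rrwww'.
`\1` in the replacement pulls in group 1's text for each match.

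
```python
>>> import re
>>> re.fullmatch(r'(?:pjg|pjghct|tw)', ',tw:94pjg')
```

None

`re.fullmatch` requires the pattern to consume the entire string.
Here there's no way to consume every character, so the call returns None.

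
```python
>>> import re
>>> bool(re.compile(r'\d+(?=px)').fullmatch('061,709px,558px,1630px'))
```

False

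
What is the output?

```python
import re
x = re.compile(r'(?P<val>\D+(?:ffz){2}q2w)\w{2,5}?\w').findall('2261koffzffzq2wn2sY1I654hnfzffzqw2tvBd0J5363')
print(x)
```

Pattern: one or more of a non-digit, then the literal 'ffz' repeated 2 times, then the literal 'q2w' (captured as 'val'); then 2 to 5 of a word character (lazy), then a word character.
Matches: at [4:18] match 'koffzffzq2wn2s', group 1 = 'koffzffzq2w'.
Because there's exactly one group, `findall` drops the full match and keeps group 1 from the one hit.

['koffzffzq2w']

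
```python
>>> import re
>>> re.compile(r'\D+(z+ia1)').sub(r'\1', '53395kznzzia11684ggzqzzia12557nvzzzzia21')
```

'53395zia11684zia12557nvzzzzia21'

Pattern: one or more of a non-digit; then one or more of a literal 'z', then the literal 'ia1' (captured).
Matches: at [5:13] → 'kznzzia1'; at [17:26] → 'ggzqzzia1'.
`\1` in the replacement pulls in group 1's text for each match.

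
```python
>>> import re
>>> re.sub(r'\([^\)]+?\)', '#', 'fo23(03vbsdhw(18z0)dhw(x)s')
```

'fo23#dhw#s'

Matches: at [4:19] → '(03vbsdhw(18z0)'; at [22:25] → '(x)'.
Each match is replaced by '#'.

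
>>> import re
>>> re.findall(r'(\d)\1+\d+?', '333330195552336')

`\1` has to match the exact text group 1 already captured.
`findall` collects group 1 from each match (3 total).

['3', '5', '3']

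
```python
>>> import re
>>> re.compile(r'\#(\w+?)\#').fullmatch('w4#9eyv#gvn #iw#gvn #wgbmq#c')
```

None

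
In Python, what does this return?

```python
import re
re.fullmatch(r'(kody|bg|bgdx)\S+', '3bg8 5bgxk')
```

None

`fullmatch` succeeds only if the pattern covers the string from start to end.
Here there's no way to consume every character, so the call returns None.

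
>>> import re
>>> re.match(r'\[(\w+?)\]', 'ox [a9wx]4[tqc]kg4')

None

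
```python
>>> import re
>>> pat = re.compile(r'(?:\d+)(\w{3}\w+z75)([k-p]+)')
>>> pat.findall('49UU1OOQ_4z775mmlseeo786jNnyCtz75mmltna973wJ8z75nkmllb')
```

[('UU1OOQ_4z775mmlseeo786jNnyCtz75mmltna973wJ8z75', 'nkmll')]

Multiple groups make `findall` return tuples — one 2-tuple for the one match.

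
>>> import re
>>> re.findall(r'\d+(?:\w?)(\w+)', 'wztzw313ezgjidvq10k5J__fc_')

The pattern matches one or more of a digit; then optionally a word character (non-capturing group); then one or more of a word character (captured).
Walking the string: at [5:26] match '313ezgjidvq10k5J__fc_', group 1 = 'zgjidvq10k5J__fc_'.
With a single group, `findall` returns only what that group captured — 1 item.

['zgjidvq10k5J__fc_']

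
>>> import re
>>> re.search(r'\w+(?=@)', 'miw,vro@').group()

The positive lookaround only admits positions where the adjacent text matches; those characters stay outside the span.
`re.search` scans for the first position where the pattern succeeds.
The match spans [4:7] → 'vro'.

'vro'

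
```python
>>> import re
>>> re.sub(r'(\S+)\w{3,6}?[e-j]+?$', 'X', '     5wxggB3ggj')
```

Every occurrence is swapped for 'X'.

'     X'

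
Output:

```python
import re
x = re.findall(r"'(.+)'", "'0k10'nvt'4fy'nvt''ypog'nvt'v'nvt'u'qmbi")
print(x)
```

["0k10'nvt'4fy'nvt''ypog'nvt'v'nvt'u"]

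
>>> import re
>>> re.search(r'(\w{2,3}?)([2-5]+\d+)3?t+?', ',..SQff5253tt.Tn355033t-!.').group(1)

The match spans [4:12] → 'Qff5253t'.
Captured: group 1 = 'Qff', group 2 = '5253'.

'Qff'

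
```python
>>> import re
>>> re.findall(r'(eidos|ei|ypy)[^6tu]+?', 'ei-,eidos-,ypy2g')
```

['ei', 'eidos', 'ypy']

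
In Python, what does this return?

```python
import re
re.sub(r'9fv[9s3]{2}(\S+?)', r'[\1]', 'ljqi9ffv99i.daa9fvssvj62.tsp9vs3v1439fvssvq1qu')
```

'ljqi9ffv99i.daa[v]j62.tsp9vs3v143[v]q1qu'

Lazy quantifiers expand one character at a time until the remainder of the pattern can match.
The replacement refers to a captured group, so each match is rewritten using its own captured text.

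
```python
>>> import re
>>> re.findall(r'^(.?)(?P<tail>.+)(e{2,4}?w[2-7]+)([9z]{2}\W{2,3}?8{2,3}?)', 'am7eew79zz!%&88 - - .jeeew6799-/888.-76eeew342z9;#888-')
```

The pattern matches anchored at the start of the string; then optionally any character (captured); then one or more of any character (captured as 'tail'); then 2 to 4 of the literal 'e' (lazy), then a literal 'w', then one or more of a character in [2-7] (captured); then exactly 2 of one of [9z], then 2 to 3 of a non-word character (lazy), then 2 to 3 of a literal '8' (lazy) (captured).
Matches: at [0:52] match 'am7eew79zz!%&88 - - .jeeew6799-/888.-76eeew342z9;#88', groups = ('a', 'm7eew79zz!%&88 - - .jeeew6799-/888.-76e', 'eew342', 'z9;#88').
Multiple groups make `findall` return tuples — one 4-tuple for the one match.

[('a', 'm7eew79zz!%&88 - - .jeeew6799-/888.-76e', 'eew342', 'z9;#88')]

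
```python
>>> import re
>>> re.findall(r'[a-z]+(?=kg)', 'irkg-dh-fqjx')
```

The lookaround is zero-width — it requires the adjacent text to match without consuming it, so the asserted text isn't part of the match.
Walking the string: at [0:2] → 'ir'.
No capturing groups, so `findall` returns the 1 full match string.

['ir']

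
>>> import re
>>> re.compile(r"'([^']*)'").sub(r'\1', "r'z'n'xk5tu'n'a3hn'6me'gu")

Each match is replaced using the text its own group 1 captured.

"rznxk5tuna3hn6me'gu"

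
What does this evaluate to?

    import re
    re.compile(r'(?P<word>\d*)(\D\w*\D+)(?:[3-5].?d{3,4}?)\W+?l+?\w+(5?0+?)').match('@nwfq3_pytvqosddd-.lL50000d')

Pattern: zero or more of a digit (captured as 'word'); then a non-digit, then zero or more of a word character, then one or more of a non-digit (captured); then a character in [3-5], then optionally any character, then 3 to 4 of a literal 'd' (lazy) (non-capturing group); then one or more of a non-word character (lazy), then one or more of a literal 'l' (lazy), then one or more of a word character; then optionally the literal '5', then one or more of a literal '0' (lazy) (captured).
`re.match` only tries the pattern at the start of the string.
Here position 0 doesn't satisfy it, so the call returns None.

None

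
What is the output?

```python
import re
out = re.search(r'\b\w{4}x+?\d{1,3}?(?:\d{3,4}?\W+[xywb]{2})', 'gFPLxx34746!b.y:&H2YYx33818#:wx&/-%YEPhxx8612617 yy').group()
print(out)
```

This matches a word boundary (`\b`, zero-width); then exactly 4 of a word character, then one or more of the literal 'x' (lazy); then 1 to 3 of a digit (lazy); then 3 to 4 of a digit (lazy), then one or more of a non-word character, then exactly 2 of one of [xywb] (non-capturing group).
`search` walks the string left to right and returns the first match it finds.
The match spans [17:31] → 'H2YYx33818#:wx'.

H2YYx33818#:wx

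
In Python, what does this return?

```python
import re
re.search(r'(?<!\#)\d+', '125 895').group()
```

'125'

`(?!…)`/`(?<!…)` only lets a position through if the neighbouring text does NOT match; no characters are consumed.
The match spans [0:3] → '125'.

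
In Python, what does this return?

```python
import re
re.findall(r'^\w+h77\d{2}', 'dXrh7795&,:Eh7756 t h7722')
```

['dXrh7795']

The pattern matches anchored at the start of the string; then one or more of a word character; then the literal 'h77', then exactly 2 of a digit.
Matches: at [0:8] → 'dXrh7795'.
With no groups in the pattern, `findall` gives back each whole match — 1 here.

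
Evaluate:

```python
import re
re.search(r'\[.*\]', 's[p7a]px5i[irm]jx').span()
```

`search` walks the string left to right and returns the first match it finds.
The match spans [1:15] → '[p7a]px5i[irm]'.

(1, 15)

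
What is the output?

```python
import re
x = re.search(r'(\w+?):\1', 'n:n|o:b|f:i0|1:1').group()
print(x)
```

A backreference is literal: `\1` must see the identical characters the first group matched.
Unlike `match`, `search` isn't anchored — it looks for the pattern anywhere in the string.
The match spans [0:3] → 'n:n'.
Captured: group 1 = 'n'.

n:n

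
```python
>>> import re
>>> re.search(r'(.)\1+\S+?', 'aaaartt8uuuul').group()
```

A backreference is literal: `\1` must see the identical characters the first group matched.
The match spans [0:5] → 'aaaar'.

'aaaar'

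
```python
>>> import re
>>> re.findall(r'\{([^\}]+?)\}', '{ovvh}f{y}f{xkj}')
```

['ovvh', 'y', 'xkj']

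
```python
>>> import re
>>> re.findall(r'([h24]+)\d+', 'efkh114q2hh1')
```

This matches one or more of one of [h24] (captured); then one or more of a digit.
Walking the string: at [3:7] match 'h114', group 1 = 'h'; at [8:12] match '2hh1', group 1 = '2hh'.
With a single group, `findall` returns only what that group captured — 2 items.

['h', '2hh']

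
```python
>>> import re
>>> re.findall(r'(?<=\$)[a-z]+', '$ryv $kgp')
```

['ryv', 'kgp']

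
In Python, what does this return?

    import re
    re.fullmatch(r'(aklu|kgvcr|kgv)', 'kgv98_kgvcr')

For `fullmatch`, every character of the input must be accounted for by the pattern.
Here there's no way to consume every character, so the call returns None.

None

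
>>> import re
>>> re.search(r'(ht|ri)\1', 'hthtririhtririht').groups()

`\1` has to match the exact text group 1 already captured.
`search` walks the string left to right and returns the first match it finds.
The match spans [0:4] → 'htht'.
Captured: group 1 = 'ht'.

('ht',)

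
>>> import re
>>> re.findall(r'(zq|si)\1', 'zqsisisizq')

`\1` is not a pattern — it's the concrete string captured by group 1, re-applied verbatim.
Because there's exactly one group, `findall` drops the full match and keeps group 1 from the one hit.

['si']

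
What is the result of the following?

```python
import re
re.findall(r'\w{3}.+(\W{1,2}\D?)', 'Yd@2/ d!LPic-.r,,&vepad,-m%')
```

Pattern: exactly 3 of a word character, then one or more of any character; then 1 to 2 of a non-word character, then optionally a non-digit (captured).
Scanning left to right: at [8:27] match 'LPic-.r,,&vepad,-m%', group 1 = '%'.
One capturing group, so `findall` returns just the captured substring from the one match — 1 in all.

['%']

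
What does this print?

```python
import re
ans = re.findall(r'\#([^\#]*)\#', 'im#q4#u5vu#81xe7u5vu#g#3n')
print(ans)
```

['q4', '81xe7u5vu']

Scanning left to right: at [2:6] match '#q4#', group 1 = 'q4'; at [10:21] match '#81xe7u5vu#', group 1 = '81xe7u5vu'.
Because there's exactly one group, `findall` drops the full match and keeps group 1 from each hit.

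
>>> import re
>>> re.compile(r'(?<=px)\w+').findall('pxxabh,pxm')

['xabh', 'm']

The `(?=…)`/`(?<=…)` assertion just peeks at neighbouring text; it doesn't advance the match position.
`findall` yields the raw match text (2 of them) because the pattern has no groups.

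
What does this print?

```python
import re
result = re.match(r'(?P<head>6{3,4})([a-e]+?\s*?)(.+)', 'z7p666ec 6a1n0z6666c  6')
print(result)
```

`re.match` won't scan ahead — the pattern has to work from the very first character.
Here position 0 doesn't satisfy it, so the call returns None.

None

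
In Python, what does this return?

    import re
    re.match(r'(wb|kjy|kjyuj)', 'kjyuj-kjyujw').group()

'kjy'

The regex engine tests alternatives in the order written; an earlier branch that matches wins even if a later one would match more.
With `match`, the pattern is implicitly anchored at the beginning.
The match spans [0:3] → 'kjy'.
Captured: group 1 = 'kjy'.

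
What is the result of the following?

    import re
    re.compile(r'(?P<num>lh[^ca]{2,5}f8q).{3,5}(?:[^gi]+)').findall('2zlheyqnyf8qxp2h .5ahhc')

The pattern matches the literal 'lh', then 2 to 5 of any character except [ca], then the literal 'f8q' (captured as 'num'); then 3 to 5 of any character; then one or more of any character except [gi] (non-capturing group).
Walking the string: at [2:23] match 'lheyqnyf8qxp2h .5ahhc', group 1 = 'lheyqnyf8q'.
Because there's exactly one group, `findall` drops the full match and keeps group 1 from the one hit.

['lheyqnyf8q']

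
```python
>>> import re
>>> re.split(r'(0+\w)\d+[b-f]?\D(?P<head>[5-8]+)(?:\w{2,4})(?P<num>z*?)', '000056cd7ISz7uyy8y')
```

['', '00005', '7', '', 'uyy8y']

The group in the pattern means `split` returns the separators' captures alongside the pieces.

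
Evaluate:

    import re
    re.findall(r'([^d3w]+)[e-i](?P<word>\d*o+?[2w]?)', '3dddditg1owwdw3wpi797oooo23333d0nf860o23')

[('it', '1ow'), ('p', '797o'), ('0n', '860o2')]

This matches one or more of any character except [d3w] (captured); then a character in [e-i]; then zero or more of a digit, then one or more of the literal 'o' (lazy), then optionally one of [2w] (captured as 'word').
Lazy quantifiers expand one character at a time until the remainder of the pattern can match.
Walking the string: at [5:11] match 'itg1ow', groups = ('it', '1ow'); at [16:22] match 'pi797o', groups = ('p', '797o'); at [31:39] match '0nf860o2', groups = ('0n', '860o2').
With 2 capturing groups, `findall` returns a 2-tuple per match.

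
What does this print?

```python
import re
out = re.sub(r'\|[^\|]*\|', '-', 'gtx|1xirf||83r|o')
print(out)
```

gtx--o

Each match is replaced by '-'.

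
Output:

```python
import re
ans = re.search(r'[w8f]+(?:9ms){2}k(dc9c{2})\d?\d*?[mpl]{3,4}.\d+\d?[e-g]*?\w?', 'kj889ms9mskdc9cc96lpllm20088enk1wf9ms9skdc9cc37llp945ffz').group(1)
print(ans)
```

The match spans [2:29] → '889ms9mskdc9cc96lpllm20088e'.
Captured: group 1 = 'dc9cc'.

dc9cc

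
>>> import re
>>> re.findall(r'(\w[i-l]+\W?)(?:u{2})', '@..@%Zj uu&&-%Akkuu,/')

['Zj ', 'Akk']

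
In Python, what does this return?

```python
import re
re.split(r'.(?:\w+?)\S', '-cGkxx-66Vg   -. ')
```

['', '', '', 'Vg   -. ']

This matches any character; then one or more of a word character (lazy) (non-capturing group); then a non-whitespace character.
Lazy quantifiers expand one character at a time until the remainder of the pattern can match.
Matches to split on: at [0:3] → '-cG'; at [3:6] → 'kxx'; at [6:9] → '-66'.
The string is cut at each match, leaving 4 pieces.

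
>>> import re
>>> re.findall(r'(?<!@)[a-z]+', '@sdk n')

['dk', 'n']

The negative lookaround is zero-width — it rules out positions where the adjacent text would match, without consuming anything.
Since nothing is captured, `findall` lists the 2 matched substrings directly.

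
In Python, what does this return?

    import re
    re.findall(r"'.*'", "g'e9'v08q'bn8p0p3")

Walking the string: at [1:10] → "'e9'v08q'".
Since nothing is captured, `findall` lists the 1 matched substring directly.

["'e9'v08q'"]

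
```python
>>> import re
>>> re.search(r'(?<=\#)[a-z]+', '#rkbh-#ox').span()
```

(1, 5)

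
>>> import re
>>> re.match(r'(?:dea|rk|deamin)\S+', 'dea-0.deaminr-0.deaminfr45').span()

`match` is anchored at position 0; if the pattern doesn't fit there, it returns None.
The match spans [0:26] → 'dea-0.deaminr-0.deaminfr45'.

(0, 26)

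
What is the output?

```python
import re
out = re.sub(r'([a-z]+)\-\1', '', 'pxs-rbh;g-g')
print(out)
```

pxs-rbh;

`\1` has to match the exact text group 1 already captured.
Matches: at [8:11] → 'g-g'.
Every occurrence is swapped for ''.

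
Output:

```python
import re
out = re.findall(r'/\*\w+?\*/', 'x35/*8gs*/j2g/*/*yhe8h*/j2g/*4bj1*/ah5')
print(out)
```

Scanning left to right: at [3:10] → '/*8gs*/'; at [15:24] → '/*yhe8h*/'; at [27:35] → '/*4bj1*/'.
With no groups in the pattern, `findall` gives back each whole match — 3 here.

['/*8gs*/', '/*yhe8h*/', '/*4bj1*/']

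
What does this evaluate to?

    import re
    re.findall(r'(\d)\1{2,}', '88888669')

A backreference is literal: `\1` must see the identical characters the first group matched.
Matches: at [0:5] match '88888', group 1 = '8'.
With a single group, `findall` returns only what that group captured — 1 item.

['8']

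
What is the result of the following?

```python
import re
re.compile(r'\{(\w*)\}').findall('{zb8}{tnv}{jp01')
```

Scanning left to right: at [0:5] match '{zb8}', group 1 = 'zb8'; at [5:10] match '{tnv}', group 1 = 'tnv'.
With a single group, `findall` returns only what that group captured — 2 items.

['zb8', 'tnv']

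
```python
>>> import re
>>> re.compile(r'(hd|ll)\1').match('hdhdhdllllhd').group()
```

'hdhd'

After group 1 captures some text, `\1` only succeeds where that same text appears again.
`re.match` won't scan ahead — the pattern has to work from the very first character.
The match spans [0:4] → 'hdhd'.
Captured: group 1 = 'hd'.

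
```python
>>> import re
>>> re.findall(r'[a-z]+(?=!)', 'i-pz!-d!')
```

['pz', 'd']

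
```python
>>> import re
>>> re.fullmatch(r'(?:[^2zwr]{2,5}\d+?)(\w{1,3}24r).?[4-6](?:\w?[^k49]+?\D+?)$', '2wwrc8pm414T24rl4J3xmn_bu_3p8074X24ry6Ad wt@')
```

The pattern matches 2 to 5 of any character except [2zwr], then one or more of a digit (lazy) (non-capturing group); then 1 to 3 of a word character, then the literal '24r' (captured); then optionally any character, then a character in [4-6]; then optionally a word character, then one or more of any character except [k49] (lazy), then one or more of a non-digit (lazy) (non-capturing group); then anchored at the end.
`re.fullmatch` requires the pattern to consume the entire string.
Here there's no way to consume every character, so the call returns None.

None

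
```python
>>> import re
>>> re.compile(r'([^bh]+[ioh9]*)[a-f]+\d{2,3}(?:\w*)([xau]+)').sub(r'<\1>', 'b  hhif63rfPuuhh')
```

'b<  hhi>hh'

The pattern matches one or more of any character except [bh], then zero or more of one of [ioh9] (captured); then one or more of a character in [a-f], then 2 to 3 of a digit; then zero or more of a word character (non-capturing group); then one or more of one of [xau] (captured).
Matches: at [1:14] → '  hhif63rfPuu'.
`\1` in the replacement pulls in group 1's text for each match.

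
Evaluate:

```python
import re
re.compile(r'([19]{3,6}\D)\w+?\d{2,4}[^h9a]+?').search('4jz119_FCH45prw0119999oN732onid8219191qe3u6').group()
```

'119_FCH45p'

With the lazy modifier that quantifier settles for the fewest repetitions that let the rest of the pattern succeed (the atoms after it are unaffected and can still be greedy).
The match spans [3:13] → '119_FCH45p'.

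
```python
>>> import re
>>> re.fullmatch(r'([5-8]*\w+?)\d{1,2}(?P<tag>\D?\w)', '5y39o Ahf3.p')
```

None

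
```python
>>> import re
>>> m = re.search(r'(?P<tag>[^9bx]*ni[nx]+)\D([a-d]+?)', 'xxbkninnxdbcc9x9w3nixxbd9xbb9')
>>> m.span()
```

The pattern matches zero or more of any character except [9bx], then the literal 'ni', then one or more of one of [nx] (captured as 'tag'); then a non-digit; then one or more of a character in [a-d] (lazy) (captured).
Because the quantifier is non-greedy, it stops expanding at the earliest point where the rest of the pattern can succeed.
`search` walks the string left to right and returns the first match it finds.
The match spans [3:11] → 'kninnxdb'.
Captured: group 1 = 'kninnx', group 2 = 'b'.

(3, 11)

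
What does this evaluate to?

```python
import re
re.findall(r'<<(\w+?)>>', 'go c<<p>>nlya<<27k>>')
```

['p', '27k']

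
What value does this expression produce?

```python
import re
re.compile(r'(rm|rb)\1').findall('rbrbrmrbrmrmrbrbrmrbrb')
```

['rb', 'rm', 'rb', 'rb']

`\1` is not a pattern — it's the concrete string captured by group 1, re-applied verbatim.
`findall` collects group 1 from each match (4 total).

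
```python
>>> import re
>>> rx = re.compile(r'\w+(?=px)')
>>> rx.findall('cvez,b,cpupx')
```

['cpu']

Because the assertion is zero-width, the text it checks is not consumed and won't appear in the result.
Scanning left to right: at [7:10] → 'cpu'.
With no groups in the pattern, `findall` gives back each whole match — 1 here.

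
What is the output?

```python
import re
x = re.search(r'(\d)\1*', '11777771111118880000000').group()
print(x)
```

11

A backreference is literal: `\1` must see the identical characters the first group matched.
The match spans [0:2] → '11'.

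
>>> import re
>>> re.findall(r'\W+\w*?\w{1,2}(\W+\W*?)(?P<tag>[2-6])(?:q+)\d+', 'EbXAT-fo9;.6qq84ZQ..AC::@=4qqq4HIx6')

The pattern matches one or more of a non-word character, then zero or more of a word character (lazy), then 1 to 2 of a word character; then one or more of a non-word character, then zero or more of a non-word character (lazy) (captured); then a character in [2-6] (captured as 'tag'); then one or more of a literal 'q' (non-capturing group); then one or more of a digit.
Matches: at [5:16] match '-fo9;.6qq84', groups = (';.', '6'); at [18:31] match '..AC::@=4qqq4', groups = ('::@=', '4').
With 2 capturing groups, `findall` returns a 2-tuple per match.

[(';.', '6'), ('::@=', '4')]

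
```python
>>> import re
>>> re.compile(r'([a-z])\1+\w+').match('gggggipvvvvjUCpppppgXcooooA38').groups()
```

('g',)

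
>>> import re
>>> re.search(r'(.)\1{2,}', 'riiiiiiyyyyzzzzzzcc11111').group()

`\1` is not a pattern — it's the concrete string captured by group 1, re-applied verbatim.
`re.search` tries every starting position until one works.
The match spans [1:7] → 'iiiiii'.
Captured: group 1 = 'i'.

'iiiiii'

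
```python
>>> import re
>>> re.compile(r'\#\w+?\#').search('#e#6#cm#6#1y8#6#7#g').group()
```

'#e#'

Unlike `match`, `search` isn't anchored — it looks for the pattern anywhere in the string.
The match spans [0:3] → '#e#'.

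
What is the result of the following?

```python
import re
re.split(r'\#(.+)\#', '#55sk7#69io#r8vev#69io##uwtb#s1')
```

['', '55sk7#69io#r8vev#69io##uwtb', 's1']

Because the pattern has a capturing group, `split` also inserts each captured text between the pieces.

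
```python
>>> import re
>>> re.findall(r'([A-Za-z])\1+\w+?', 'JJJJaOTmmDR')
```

['J', 'm']

The backreference `\1` re-matches whatever the first group consumed, character for character.
`findall` collects group 1 from each match (2 total).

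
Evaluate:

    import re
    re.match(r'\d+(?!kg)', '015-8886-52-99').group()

'015'

The negative lookahead/lookbehind blocks any match where the forbidden context is present.
`re.match` only tries the pattern at the start of the string.
The match spans [0:3] → '015'.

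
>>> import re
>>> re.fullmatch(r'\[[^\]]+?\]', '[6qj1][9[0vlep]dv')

`re.fullmatch` is like wrapping the pattern in `^…$` (in single-line mode).
Here there's no way to consume every character, so the call returns None.

None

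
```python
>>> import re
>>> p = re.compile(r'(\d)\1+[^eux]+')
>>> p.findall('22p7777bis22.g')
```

After group 1 captures some text, `\1` only succeeds where that same text appears again.
Scanning left to right: at [0:14] match '22p7777bis22.g', group 1 = '2'.
With a single group, `findall` returns only what that group captured — 1 item.

['2']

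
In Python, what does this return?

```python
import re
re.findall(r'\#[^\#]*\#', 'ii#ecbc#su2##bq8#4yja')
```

['#ecbc#', '##']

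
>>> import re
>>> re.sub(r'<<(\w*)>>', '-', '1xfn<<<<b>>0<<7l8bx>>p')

Each match is replaced by '-'.

'1xfn<<-0-p'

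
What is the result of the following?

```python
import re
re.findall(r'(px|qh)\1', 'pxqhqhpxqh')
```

['qh']

After group 1 captures some text, `\1` only succeeds where that same text appears again.
Scanning left to right: at [2:6] match 'qhqh', group 1 = 'qh'.
One capturing group, so `findall` returns just the captured substring from the one match — 1 in all.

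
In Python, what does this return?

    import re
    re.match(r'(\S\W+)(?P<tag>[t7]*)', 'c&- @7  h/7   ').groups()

('c&- @', '7')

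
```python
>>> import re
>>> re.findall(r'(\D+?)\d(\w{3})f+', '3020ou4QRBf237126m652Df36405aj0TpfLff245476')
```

[('ou', 'QRB'), ('m', '52D')]

Pattern: one or more of a non-digit (lazy) (captured); then a digit; then exactly 3 of a word character (captured); then one or more of a literal 'f'.
Matches: at [4:11] match 'ou4QRBf', groups = ('ou', 'QRB'); at [17:23] match 'm652Df', groups = ('m', '52D').
2 groups means each result is a tuple of 2 captured strings — 2 here.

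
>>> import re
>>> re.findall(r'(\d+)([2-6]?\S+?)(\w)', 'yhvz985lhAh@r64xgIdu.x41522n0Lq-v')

[('985', 'l', 'h'), ('64', 'x', 'g'), ('41522', 'n', '0')]

This matches one or more of a digit (captured); then optionally a character in [2-6], then one or more of a non-whitespace character (lazy) (captured); then a word character (captured).
Lazy quantifiers expand one character at a time until the remainder of the pattern can match.
Scanning left to right: at [4:9] match '985lh', groups = ('985', 'l', 'h'); at [13:17] match '64xg', groups = ('64', 'x', 'g'); at [22:29] match '41522n0', groups = ('41522', 'n', '0').
With 3 capturing groups, `findall` returns a 3-tuple per match.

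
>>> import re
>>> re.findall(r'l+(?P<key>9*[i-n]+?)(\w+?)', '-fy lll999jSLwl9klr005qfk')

With the lazy modifier that quantifier settles for the fewest repetitions that let the rest of the pattern succeed (the atoms after it are unaffected and can still be greedy).
`findall` packs the 2 group values into a tuple for every match.

[('999j', 'S'), ('9k', 'l')]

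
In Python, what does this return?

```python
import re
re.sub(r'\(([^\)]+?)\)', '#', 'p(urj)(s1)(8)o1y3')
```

'p###o1y3'

Matches: at [1:6] → '(urj)'; at [6:10] → '(s1)'; at [10:13] → '(8)'.
Each match is replaced by '#'.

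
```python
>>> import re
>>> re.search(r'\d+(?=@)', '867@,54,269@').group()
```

'867'

The `(?=…)`/`(?<=…)` assertion just peeks at neighbouring text; it doesn't advance the match position.
The match spans [0:3] → '867'.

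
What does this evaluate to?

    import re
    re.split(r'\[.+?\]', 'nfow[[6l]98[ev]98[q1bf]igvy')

Lazy quantifiers expand one character at a time until the remainder of the pattern can match.
Each match becomes a cut point; 4 segments remain.

['nfow', '98', '98', 'igvy']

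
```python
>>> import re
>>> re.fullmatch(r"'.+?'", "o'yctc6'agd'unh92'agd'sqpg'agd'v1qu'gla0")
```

`re.fullmatch` requires the pattern to consume the entire string.
Here the string isn't matched end-to-end, so the call returns None.

None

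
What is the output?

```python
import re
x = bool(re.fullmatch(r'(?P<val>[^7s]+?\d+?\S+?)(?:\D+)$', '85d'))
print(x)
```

False

The pattern matches one or more of any character except [7s] (lazy), then one or more of a digit (lazy), then one or more of a non-whitespace character (lazy) (captured as 'val'); then one or more of a non-digit (non-capturing group); then anchored at the end.
For `fullmatch`, every character of the input must be accounted for by the pattern.
Here the pattern can't cover the whole string, so the call returns None, and `bool(None)` is False.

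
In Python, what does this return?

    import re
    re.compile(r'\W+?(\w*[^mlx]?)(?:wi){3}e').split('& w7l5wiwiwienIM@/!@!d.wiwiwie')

['', 'w7l5', 'nIM', 'd.', '']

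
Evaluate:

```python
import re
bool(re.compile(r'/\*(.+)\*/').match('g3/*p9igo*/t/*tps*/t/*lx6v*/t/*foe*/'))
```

False

`match` is anchored at position 0; if the pattern doesn't fit there, it returns None.
Here position 0 doesn't satisfy it, so the call returns None, and `bool(None)` is False.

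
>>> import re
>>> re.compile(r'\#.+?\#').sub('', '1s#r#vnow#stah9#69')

Every occurrence is swapped for ''.

'1svnow69'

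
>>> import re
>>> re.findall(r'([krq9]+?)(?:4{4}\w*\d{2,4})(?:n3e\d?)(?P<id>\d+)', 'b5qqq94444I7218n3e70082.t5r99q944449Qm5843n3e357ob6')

[('qqq9', '0082'), ('r99q9', '57')]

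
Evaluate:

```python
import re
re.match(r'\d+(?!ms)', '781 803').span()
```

(0, 3)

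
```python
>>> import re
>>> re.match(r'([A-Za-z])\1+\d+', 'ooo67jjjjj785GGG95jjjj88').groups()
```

A backreference is literal: `\1` must see the identical characters the first group matched.
`match` is anchored at position 0; if the pattern doesn't fit there, it returns None.
The match spans [0:5] → 'ooo67'.
Captured: group 1 = 'o'.

('o',)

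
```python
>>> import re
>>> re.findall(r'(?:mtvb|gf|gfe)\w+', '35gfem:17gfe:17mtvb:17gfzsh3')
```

Matches: at [2:6] → 'gfem'; at [9:12] → 'gfe'; at [22:28] → 'gfzsh3'.
No capturing groups, so `findall` returns the 3 full match strings.

['gfem', 'gfe', 'gfzsh3']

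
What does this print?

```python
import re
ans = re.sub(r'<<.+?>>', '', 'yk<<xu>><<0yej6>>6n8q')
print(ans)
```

yk6n8q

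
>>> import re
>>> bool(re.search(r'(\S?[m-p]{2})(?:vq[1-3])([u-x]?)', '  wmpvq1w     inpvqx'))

True

The pattern matches optionally a non-whitespace character, then exactly 2 of a character in [m-p] (captured); then the literal 'vq', then a character in [1-3] (non-capturing group); then optionally a character in [u-x] (captured).
The match spans [2:9] → 'wmpvq1w'.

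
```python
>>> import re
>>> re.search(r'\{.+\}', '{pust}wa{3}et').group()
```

`re.search` scans for the first position where the pattern succeeds.
The match spans [0:11] → '{pust}wa{3}'.

'{pust}wa{3}'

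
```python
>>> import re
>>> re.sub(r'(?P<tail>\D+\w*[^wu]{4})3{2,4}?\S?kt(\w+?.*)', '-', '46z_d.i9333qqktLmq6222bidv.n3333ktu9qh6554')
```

`sub` substitutes '-' at each match site.

'46-'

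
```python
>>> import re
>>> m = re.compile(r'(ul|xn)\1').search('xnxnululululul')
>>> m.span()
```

`\1` has to match the exact text group 1 already captured.
The match spans [0:4] → 'xnxn'.

(0, 4)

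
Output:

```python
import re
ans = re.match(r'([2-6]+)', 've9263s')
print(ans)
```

None

Pattern: one or more of a character in [2-6] (captured).
`re.match` only tries the pattern at the start of the string.
Here the pattern fails at index 0, so the call returns None.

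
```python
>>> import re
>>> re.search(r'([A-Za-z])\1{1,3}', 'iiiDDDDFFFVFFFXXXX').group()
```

'iii'

`\1` is not a pattern — it's the concrete string captured by group 1, re-applied verbatim.
The match spans [0:3] → 'iii'.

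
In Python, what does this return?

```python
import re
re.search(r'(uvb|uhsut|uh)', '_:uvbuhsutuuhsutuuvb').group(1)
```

`re.search` scans for the first position where the pattern succeeds.
The match spans [2:5] → 'uvb'.
Captured: group 1 = 'uvb'.

'uvb'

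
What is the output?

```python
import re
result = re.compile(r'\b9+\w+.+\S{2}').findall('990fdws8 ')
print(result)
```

Pattern: a word boundary (`\b`, zero-width); then one or more of a literal '9'; then one or more of a word character; then one or more of any character, then exactly 2 of a non-whitespace character.
Walking the string: at [0:8] → '990fdws8'.
Since nothing is captured, `findall` lists the 1 matched substring directly.

['990fdws8']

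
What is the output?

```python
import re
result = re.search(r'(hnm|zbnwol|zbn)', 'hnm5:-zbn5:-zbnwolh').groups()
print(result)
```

('hnm',)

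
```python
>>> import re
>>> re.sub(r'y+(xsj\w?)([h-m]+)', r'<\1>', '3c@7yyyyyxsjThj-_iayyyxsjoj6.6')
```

Pattern: one or more of a literal 'y'; then the literal 'xsj', then optionally a word character (captured); then one or more of a character in [h-m] (captured).
Matches: at [4:15] → 'yyyyyxsjThj'; at [19:27] → 'yyyxsjoj'.
Each match is replaced using the text its own group 1 captured.

'3c@7<xsjT>-_ia<xsjo>6.6'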